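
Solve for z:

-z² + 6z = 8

Bring every term to one side: -z² + 6z - 8 = 0.
Factor: -1(z - 2)(z - 4) = 0.
So z = 2 or z = 4.

z = 2 or z = 4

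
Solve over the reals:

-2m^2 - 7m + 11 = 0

m = -4.6762 or m = 1.1762

Discriminant: (-7)^2 - 4*(-2)*11 = 137.
Quadratic formula: m = (7 +/- sqrt(137)) / (-4).
So m = -sqrt(137)/4 - 7/4 ~= -4.6762 or m = -7/4 + sqrt(137)/4 ~= 1.1762.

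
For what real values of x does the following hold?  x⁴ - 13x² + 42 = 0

x = -2.6458 or x = -2.4495 or x = 2.4495 or x = 2.6458

Let u = x². The equation becomes u² - 13u + 42 = 0.
Factor: (u - 7)(u - 6) = 0, so u = 7 or u = 6.
x² = 7 gives x = ±√(7) ≈ ±2.6458.
x² = 6 gives x = ±√(6) ≈ ±2.4495.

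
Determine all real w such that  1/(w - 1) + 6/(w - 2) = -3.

w = -0.5486 or w = 1.2153

Multiply both sides by (w - 1)(w - 2):
(w - 2) + 6(w - 1) = -3(w - 1)(w - 2).
Expand and collect terms: -3w^2 + 2w + 2 = 0.
By the quadratic formula, w = (-2 +/- sqrt(28)) / -6, so w ~= -0.5486 or w ~= 1.2153.
Neither value makes a denominator zero (w != 1, w != 2), so both are valid.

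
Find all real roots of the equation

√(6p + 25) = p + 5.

p = -4 or p = 0

Square both sides: 6p + 25 = (p + 5)².
Expand and rearrange: p² + 4p = 0.
Solving gives p = 0 or p = -4.
Check each candidate in the original equation:
  p = 0: √(25) = 5, while p + 5 = 5 — valid.
  p = -4: √(1) = 1, while p + 5 = 1 — valid.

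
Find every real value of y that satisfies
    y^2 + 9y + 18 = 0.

Factor: (y + 3)(y + 6) = 0.
So y = -3 or y = -6.

y = -6 or y = -3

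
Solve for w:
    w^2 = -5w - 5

w = -3.618 or w = -1.382

Rearrange to standard form: w^2 + 5w + 5 = 0.
Discriminant: (5)^2 - 4*1*5 = 5.
Quadratic formula: w = (-5 +/- sqrt(5)) / 2.
So w = -5/2 + sqrt(5)/2 ~= -1.382 or w = -5/2 - sqrt(5)/2 ~= -3.618.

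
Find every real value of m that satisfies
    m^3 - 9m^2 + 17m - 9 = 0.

Possible rational roots are divisors of -9. Testing m = 1 gives 0, so (m - 1) is a factor.
Divide: m^3 - 9m^2 + 17m - 9 = (m - 1)(m^2 - 8m + 9).
Apply the quadratic formula to m^2 - 8m + 9 = 0: m = (8 +/- sqrt(28))/2, i.e. m ~= 6.6458 or m ~= 1.3542.

m = 1 or m = 1.3542 or m = 6.6458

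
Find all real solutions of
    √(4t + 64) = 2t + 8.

Square both sides: 4t + 64 = (2t + 8)².
Expand and rearrange: 4t² + 28t = 0.
Solving gives t = 0 or t = -7.
Check each candidate in the original equation:
  t = 0: √(64) = 8, while 2t + 8 = 8 — valid.
  t = -7: √(36) = 6, while 2t + 8 = -6 — extraneous.

t = 0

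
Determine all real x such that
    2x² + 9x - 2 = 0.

x = -4.7122 or x = 0.2122

Discriminant: (9)² − 4·2·(-2) = 97.
Quadratic formula: x = (-9 ± √97) / 4.
So x = -9/4 + √(97)/4 ≈ 0.2122 or x = -√(97)/4 - 9/4 ≈ -4.7122.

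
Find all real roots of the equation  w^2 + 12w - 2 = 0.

Discriminant: (12)^2 - 4*1*(-2) = 152.
Quadratic formula: w = (-12 +/- sqrt(152)) / 2.
So w = -6 + sqrt(38) ~= 0.1644 or w = -sqrt(38) - 6 ~= -12.1644.

w = -12.1644 or w = 0.1644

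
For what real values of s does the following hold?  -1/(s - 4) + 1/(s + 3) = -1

s = -3.8875 or s = 4.8875

Multiply both sides by (s - 4)(s + 3):
-(s + 3) + (s - 4) = -(s - 4)(s + 3).
Expand and collect terms: -s² + s + 19 = 0.
By the quadratic formula, s = (-1 ± √77) / -2, so s ≈ -3.8875 or s ≈ 4.8875.
Neither value makes a denominator zero (s ≠ 4, s ≠ -3), so both are valid.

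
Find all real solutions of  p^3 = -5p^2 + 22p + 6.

p = -7.7417 or p = -0.2583 or p = 3

Rearrange: p^3 + 5p^2 - 22p - 6 = 0.
Possible rational roots are divisors of -6. Testing p = 3 gives 0, so (p - 3) is a factor.
Divide: p^3 + 5p^2 - 22p - 6 = (p - 3)(p^2 + 8p + 2).
Apply the quadratic formula to p^2 + 8p + 2 = 0: p = (-8 +/- sqrt(56))/2, i.e. p ~= -0.2583 or p ~= -7.7417.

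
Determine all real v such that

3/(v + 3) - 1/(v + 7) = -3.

v = -6.5352 or v = -4.1315

Multiply both sides by (v + 3)(v + 7):
3(v + 7) - (v + 3) = -3(v + 3)(v + 7).
Expand and collect terms: -3v^2 - 32v - 81 = 0.
By the quadratic formula, v = (32 +/- sqrt(52)) / -6, so v ~= -6.5352 or v ~= -4.1315.
Neither value makes a denominator zero (v != -3, v != -7), so both are valid.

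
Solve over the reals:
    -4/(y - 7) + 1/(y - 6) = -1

Multiply both sides by (y - 7)(y - 6):
-4(y - 6) + (y - 7) = -(y - 7)(y - 6).
Expand and collect terms: -y^2 + 16y - 59 = 0.
By the quadratic formula, y = (-16 +/- sqrt(20)) / -2, so y ~= 5.7639 or y ~= 10.2361.
Neither value makes a denominator zero (y != 7, y != 6), so both are valid.

y = 5.7639 or y = 10.2361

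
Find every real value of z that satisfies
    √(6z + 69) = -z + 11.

Square both sides: 6z + 69 = (-z + 11)².
Expand and rearrange: z² - 28z + 52 = 0.
Solving gives z = 26 or z = 2.
Check each candidate in the original equation:
  z = 26: √(225) = 15, while -z + 11 = -15 — extraneous.
  z = 2: √(81) = 9, while -z + 11 = 9 — valid.

z = 2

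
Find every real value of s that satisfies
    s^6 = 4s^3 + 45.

Let u = s^3. The equation becomes u^2 - 4u - 45 = 0.
Factor: (u - 9)(u + 5) = 0, so u = 9 or u = -5.
s^3 = 9 gives s = (9)^(1/3) ~= 2.0801.
s^3 = -5 gives s = -(5)^(1/3) ~= -1.71.

s = -1.71 or s = 2.0801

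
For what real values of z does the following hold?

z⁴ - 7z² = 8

z = -2.8284 or z = 2.8284

Let u = z². The equation becomes u² - 7u - 8 = 0.
Factor: (u + 1)(u - 8) = 0, so u = -1 or u = 8.
z² = -1 < 0 has no real solution.
z² = 8 gives z = ±2·√(2) ≈ ±2.8284.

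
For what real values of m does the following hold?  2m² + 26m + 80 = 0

Factor: 2(m + 8)(m + 5) = 0.
So m = -8 or m = -5.

m = -8 or m = -5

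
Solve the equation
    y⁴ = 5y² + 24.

Let u = y². The equation becomes u² - 5u - 24 = 0.
Factor: (u - 8)(u + 3) = 0, so u = 8 or u = -3.
y² = 8 gives y = ±2·√(2) ≈ ±2.8284.
y² = -3 < 0 has no real solution.

y = -2.8284 or y = 2.8284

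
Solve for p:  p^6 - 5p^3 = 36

Let u = p^3. The equation becomes u^2 - 5u - 36 = 0.
Factor: (u + 4)(u - 9) = 0, so u = -4 or u = 9.
p^3 = -4 gives p = -(4)^(1/3) ~= -1.5874.
p^3 = 9 gives p = (9)^(1/3) ~= 2.0801.

p = -1.5874 or p = 2.0801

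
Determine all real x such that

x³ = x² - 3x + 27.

Rearrange: x³ - x² + 3x - 27 = 0.
Possible rational roots are divisors of -27. Testing x = 3 gives 0, so (x - 3) is a factor.
Divide: x³ - x² + 3x - 27 = (x - 3)(x² + 2x + 9).
The quadratic x² + 2x + 9 has discriminant -32 < 0, so no further real roots.

x = 3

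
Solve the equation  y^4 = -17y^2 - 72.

No real solutions.

Let u = y^2. The equation becomes u^2 + 17u + 72 = 0.
Factor: (u + 9)(u + 8) = 0, so u = -9 or u = -8.
y^2 = -9 < 0 has no real solution.
y^2 = -8 < 0 has no real solution.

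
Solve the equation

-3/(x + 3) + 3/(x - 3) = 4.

Multiply both sides by (x + 3)(x - 3):
-3(x - 3) + 3(x + 3) = 4(x + 3)(x - 3).
Expand and collect terms: 4x² - 54 = 0.
By the quadratic formula, x = (0 ± √864) / 8, so x ≈ 3.6742 or x ≈ -3.6742.
Neither value makes a denominator zero (x ≠ -3, x ≠ 3), so both are valid.

x = -3.6742 or x = 3.6742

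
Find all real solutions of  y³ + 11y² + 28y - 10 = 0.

y = -6.3166 or y = -5 or y = 0.3166

Possible rational roots are divisors of -10. Testing y = -5 gives 0, so (y + 5) is a factor.
Divide: y³ + 11y² + 28y - 10 = (y + 5)(y² + 6y - 2).
Apply the quadratic formula to y² + 6y - 2 = 0: y = (-6 ± √44)/2, i.e. y ≈ 0.3166 or y ≈ -6.3166.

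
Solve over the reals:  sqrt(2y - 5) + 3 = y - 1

y = 7

Isolate the radical: sqrt(2y - 5) = y - 4.
Square both sides: 2y - 5 = (y - 4)^2.
Expand and rearrange: y^2 - 10y + 21 = 0.
Solving gives y = 7 or y = 3.
Check each candidate in the original equation:
  y = 7: sqrt(9) = 3, while y - 4 = 3 — valid.
  y = 3: sqrt(1) = 1, while y - 4 = -1 — extraneous.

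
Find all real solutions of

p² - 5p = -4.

p = 1 or p = 4

Bring every term to one side: p² - 5p + 4 = 0.
Factor: (p - 1)(p - 4) = 0.
So p = 1 or p = 4.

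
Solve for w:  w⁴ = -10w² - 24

No real solutions.

Let u = w². The equation becomes u² + 10u + 24 = 0.
Factor: (u + 4)(u + 6) = 0, so u = -4 or u = -6.
w² = -4 < 0 has no real solution.
w² = -6 < 0 has no real solution.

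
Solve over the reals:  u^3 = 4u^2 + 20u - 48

u = -4 or u = 2 or u = 6

Rearrange: u^3 - 4u^2 - 20u + 48 = 0.
Possible rational roots are divisors of 48. Testing u = -4 gives 0, so (u + 4) is a factor.
Divide: u^3 - 4u^2 - 20u + 48 = (u + 4)(u^2 - 8u + 12).
Factor the quadratic: u = 6 or u = 2.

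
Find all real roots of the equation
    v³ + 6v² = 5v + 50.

Rearrange: v³ + 6v² - 5v - 50 = 0.
Possible rational roots are divisors of -50. Testing v = -5 gives 0, so (v + 5) is a factor.
Divide: v³ + 6v² - 5v - 50 = (v + 5)(v² + v - 10).
Apply the quadratic formula to v² + v - 10 = 0: v = (-1 ± √41)/2, i.e. v ≈ 2.7016 or v ≈ -3.7016.

v = -5 or v = -3.7016 or v = 2.7016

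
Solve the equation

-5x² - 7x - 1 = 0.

Discriminant: (-7)² − 4·(-5)·(-1) = 29.
Quadratic formula: x = (7 ± √29) / (-10).
So x = -7/10 - √(29)/10 ≈ -1.2385 or x = -7/10 + √(29)/10 ≈ -0.1615.

x = -1.2385 or x = -0.1615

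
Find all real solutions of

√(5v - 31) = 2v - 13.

v = 8

Square both sides: 5v - 31 = (2v - 13)².
Expand and rearrange: 4v² - 57v + 200 = 0.
Solving gives v = 8 or v = 6.25.
Check each candidate in the original equation:
  v = 8: √(9) = 3, while 2v - 13 = 3 — valid.
  v = 6.25: √(0.25) = 0.5, while 2v - 13 = -0.5 — extraneous.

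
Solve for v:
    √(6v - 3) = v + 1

v = 2

Square both sides: 6v - 3 = (v + 1)².
Expand and rearrange: v² - 4v + 4 = 0.
This gives the repeated root v = 2.
Check in the original equation:
  v = 2: √(9) = 3, while v + 1 = 3 — valid.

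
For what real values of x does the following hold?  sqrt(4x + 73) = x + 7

Square both sides: 4x + 73 = (x + 7)^2.
Expand and rearrange: x^2 + 10x - 24 = 0.
Solving gives x = 2 or x = -12.
Check each candidate in the original equation:
  x = 2: sqrt(81) = 9, while x + 7 = 9 — valid.
  x = -12: sqrt(25) = 5, while x + 7 = -5 — extraneous.

x = 2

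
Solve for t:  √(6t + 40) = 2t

Square both sides: 6t + 40 = (2t)².
Expand and rearrange: 4t² - 6t - 40 = 0.
Solving gives t = 4 or t = -2.5.
Check each candidate in the original equation:
  t = 4: √(64) = 8, while 2t = 8 — valid.
  t = -2.5: √(25) = 5, while 2t = -5 — extraneous.

t = 4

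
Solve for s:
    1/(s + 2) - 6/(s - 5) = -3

s = -2.2613 or s = 6.928

Multiply both sides by (s + 2)(s - 5):
(s - 5) - 6(s + 2) = -3(s + 2)(s - 5).
Expand and collect terms: -3s² + 14s + 47 = 0.
By the quadratic formula, s = (-14 ± √760) / -6, so s ≈ -2.2613 or s ≈ 6.928.
Neither value makes a denominator zero (s ≠ -2, s ≠ 5), so both are valid.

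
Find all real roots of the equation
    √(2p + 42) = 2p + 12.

Square both sides: 2p + 42 = (2p + 12)².
Expand and rearrange: 4p² + 46p + 102 = 0.
Solving gives p = -3 or p = -8.5.
Check each candidate in the original equation:
  p = -3: √(36) = 6, while 2p + 12 = 6 — valid.
  p = -8.5: √(25) = 5, while 2p + 12 = -5 — extraneous.

p = -3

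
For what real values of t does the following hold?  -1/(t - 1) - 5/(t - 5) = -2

Multiply both sides by (t - 1)(t - 5):
-(t - 5) - 5(t - 1) = -2(t - 1)(t - 5).
Expand and collect terms: -2t² + 18t - 20 = 0.
By the quadratic formula, t = (-18 ± √164) / -4, so t ≈ 1.2984 or t ≈ 7.7016.
Neither value makes a denominator zero (t ≠ 1, t ≠ 5), so both are valid.

t = 1.2984 or t = 7.7016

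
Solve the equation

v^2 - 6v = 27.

v = -3 or v = 9

Bring every term to one side: v^2 - 6v - 27 = 0.
Factor: (v + 3)(v - 9) = 0.
So v = -3 or v = 9.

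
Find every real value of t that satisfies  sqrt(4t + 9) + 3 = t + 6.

Isolate the radical: sqrt(4t + 9) = t + 3.
Square both sides: 4t + 9 = (t + 3)^2.
Expand and rearrange: t^2 + 2t = 0.
Solving gives t = 0 or t = -2.
Check each candidate in the original equation:
  t = 0: sqrt(9) = 3, while t + 3 = 3 — valid.
  t = -2: sqrt(1) = 1, while t + 3 = 1 — valid.

t = -2 or t = 0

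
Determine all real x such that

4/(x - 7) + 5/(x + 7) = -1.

Multiply both sides by (x - 7)(x + 7):
4(x + 7) + 5(x - 7) = -(x - 7)(x + 7).
Expand and collect terms: -x² - 9x + 56 = 0.
By the quadratic formula, x = (9 ± √305) / -2, so x ≈ -13.2321 or x ≈ 4.2321.
Neither value makes a denominator zero (x ≠ 7, x ≠ -7), so both are valid.

x = -13.2321 or x = 4.2321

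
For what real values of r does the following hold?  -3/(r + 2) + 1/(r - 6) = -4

r = -1.2231 or r = 5.7231

Multiply both sides by (r + 2)(r - 6):
-3(r - 6) + (r + 2) = -4(r + 2)(r - 6).
Expand and collect terms: -4r^2 + 18r + 28 = 0.
By the quadratic formula, r = (-18 +/- sqrt(772)) / -8, so r ~= -1.2231 or r ~= 5.7231.
Neither value makes a denominator zero (r != -2, r != 6), so both are valid.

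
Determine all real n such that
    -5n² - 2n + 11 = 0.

Discriminant: (-2)² − 4·(-5)·11 = 224.
Quadratic formula: n = (2 ± √224) / (-10).
So n = -2·√(14)/5 - 1/5 ≈ -1.6967 or n = -1/5 + 2·√(14)/5 ≈ 1.2967.

n = -1.6967 or n = 1.2967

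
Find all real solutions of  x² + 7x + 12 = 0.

Factor: (x + 4)(x + 3) = 0.
So x = -4 or x = -3.

x = -4 or x = -3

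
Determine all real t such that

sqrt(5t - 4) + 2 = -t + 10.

t = 4

Isolate the radical: sqrt(5t - 4) = -t + 8.
Square both sides: 5t - 4 = (-t + 8)^2.
Expand and rearrange: t^2 - 21t + 68 = 0.
Solving gives t = 17 or t = 4.
Check each candidate in the original equation:
  t = 17: sqrt(81) = 9, while -t + 8 = -9 — extraneous.
  t = 4: sqrt(16) = 4, while -t + 8 = 4 — valid.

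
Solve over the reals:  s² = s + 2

s = -1 or s = 2

Bring every term to one side: s² - s - 2 = 0.
Factor: (s + 1)(s - 2) = 0.
So s = -1 or s = 2.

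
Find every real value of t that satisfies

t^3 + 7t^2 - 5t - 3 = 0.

t = -7.6056 or t = -0.3944 or t = 1

Possible rational roots are divisors of -3. Testing t = 1 gives 0, so (t - 1) is a factor.
Divide: t^3 + 7t^2 - 5t - 3 = (t - 1)(t^2 + 8t + 3).
Apply the quadratic formula to t^2 + 8t + 3 = 0: t = (-8 +/- sqrt(52))/2, i.e. t ~= -0.3944 or t ~= -7.6056.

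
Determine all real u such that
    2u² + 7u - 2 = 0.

u = -3.7656 or u = 0.2656

Discriminant: (7)² − 4·2·(-2) = 65.
Quadratic formula: u = (-7 ± √65) / 4.
So u = -7/4 + √(65)/4 ≈ 0.2656 or u = -√(65)/4 - 7/4 ≈ -3.7656.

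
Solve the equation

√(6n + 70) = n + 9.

n = -1

Square both sides: 6n + 70 = (n + 9)².
Expand and rearrange: n² + 12n + 11 = 0.
Solving gives n = -1 or n = -11.
Check each candidate in the original equation:
  n = -1: √(64) = 8, while n + 9 = 8 — valid.
  n = -11: √(4) = 2, while n + 9 = -2 — extraneous.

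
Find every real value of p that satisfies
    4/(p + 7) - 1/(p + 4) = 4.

p = -5.8431 or p = -4.4069

Multiply both sides by (p + 7)(p + 4):
4(p + 4) - (p + 7) = 4(p + 7)(p + 4).
Expand and collect terms: 4p^2 + 41p + 103 = 0.
By the quadratic formula, p = (-41 +/- sqrt(33)) / 8, so p ~= -4.4069 or p ~= -5.8431.
Neither value makes a denominator zero (p != -7, p != -4), so both are valid.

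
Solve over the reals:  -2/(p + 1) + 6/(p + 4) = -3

p = -5.754 or p = -0.5793

Multiply both sides by (p + 1)(p + 4):
-2(p + 4) + 6(p + 1) = -3(p + 1)(p + 4).
Expand and collect terms: -3p² - 19p - 10 = 0.
By the quadratic formula, p = (19 ± √241) / -6, so p ≈ -5.754 or p ≈ -0.5793.
Neither value makes a denominator zero (p ≠ -1, p ≠ -4), so both are valid.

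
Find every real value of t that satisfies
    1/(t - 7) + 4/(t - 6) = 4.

Multiply both sides by (t - 7)(t - 6):
(t - 6) + 4(t - 7) = 4(t - 7)(t - 6).
Expand and collect terms: 4t² - 57t + 202 = 0.
By the quadratic formula, t = (57 ± √17) / 8, so t ≈ 7.6404 or t ≈ 6.6096.
Neither value makes a denominator zero (t ≠ 7, t ≠ 6), so both are valid.

t = 6.6096 or t = 7.6404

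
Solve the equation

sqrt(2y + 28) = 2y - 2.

y = 4

Square both sides: 2y + 28 = (2y - 2)^2.
Expand and rearrange: 4y^2 - 10y - 24 = 0.
Solving gives y = 4 or y = -1.5.
Check each candidate in the original equation:
  y = 4: sqrt(36) = 6, while 2y - 2 = 6 — valid.
  y = -1.5: sqrt(25) = 5, while 2y - 2 = -5 — extraneous.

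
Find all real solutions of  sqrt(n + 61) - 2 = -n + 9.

n = 3

Isolate the radical: sqrt(n + 61) = -n + 11.
Square both sides: n + 61 = (-n + 11)^2.
Expand and rearrange: n^2 - 23n + 60 = 0.
Solving gives n = 20 or n = 3.
Check each candidate in the original equation:
  n = 20: sqrt(81) = 9, while -n + 11 = -9 — extraneous.
  n = 3: sqrt(64) = 8, while -n + 11 = 8 — valid.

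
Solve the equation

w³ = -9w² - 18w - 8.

w = -6.3723 or w = -2 or w = -0.6277

Rearrange: w³ + 9w² + 18w + 8 = 0.
Possible rational roots are divisors of 8. Testing w = -2 gives 0, so (w + 2) is a factor.
Divide: w³ + 9w² + 18w + 8 = (w + 2)(w² + 7w + 4).
Apply the quadratic formula to w² + 7w + 4 = 0: w = (-7 ± √33)/2, i.e. w ≈ -0.6277 or w ≈ -6.3723.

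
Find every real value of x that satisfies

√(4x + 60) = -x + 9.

Square both sides: 4x + 60 = (-x + 9)².
Expand and rearrange: x² - 22x + 21 = 0.
Solving gives x = 21 or x = 1.
Check each candidate in the original equation:
  x = 21: √(144) = 12, while -x + 9 = -12 — extraneous.
  x = 1: √(64) = 8, while -x + 9 = 8 — valid.

x = 1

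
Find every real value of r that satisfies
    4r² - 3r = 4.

Rearrange to standard form: 4r² - 3r - 4 = 0.
Discriminant: (-3)² − 4·4·(-4) = 73.
Quadratic formula: r = (3 ± √73) / 8.
So r = 3/8 + √(73)/8 ≈ 1.443 or r = 3/8 - √(73)/8 ≈ -0.693.

r = -0.693 or r = 1.443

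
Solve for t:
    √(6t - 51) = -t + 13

t = 10

Square both sides: 6t - 51 = (-t + 13)².
Expand and rearrange: t² - 32t + 220 = 0.
Solving gives t = 22 or t = 10.
Check each candidate in the original equation:
  t = 22: √(81) = 9, while -t + 13 = -9 — extraneous.
  t = 10: √(9) = 3, while -t + 13 = 3 — valid.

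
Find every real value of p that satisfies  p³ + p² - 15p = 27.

p = -3 or p = -2.1623 or p = 4.1623

Rearrange: p³ + p² - 15p - 27 = 0.
Possible rational roots are divisors of -27. Testing p = -3 gives 0, so (p + 3) is a factor.
Divide: p³ + p² - 15p - 27 = (p + 3)(p² - 2p - 9).
Apply the quadratic formula to p² - 2p - 9 = 0: p = (2 ± √40)/2, i.e. p ≈ 4.1623 or p ≈ -2.1623.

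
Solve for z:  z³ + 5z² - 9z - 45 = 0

z = -5 or z = -3 or z = 3

Possible rational roots are divisors of -45. Testing z = -5 gives 0, so (z + 5) is a factor.
Divide: z³ + 5z² - 9z - 45 = (z + 5)(z² - 9).
Factor the quadratic: z = 3 or z = -3.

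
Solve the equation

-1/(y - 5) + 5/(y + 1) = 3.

Multiply both sides by (y - 5)(y + 1):
-(y + 1) + 5(y - 5) = 3(y - 5)(y + 1).
Expand and collect terms: 3y^2 - 16y + 11 = 0.
By the quadratic formula, y = (16 +/- sqrt(124)) / 6, so y ~= 4.5226 or y ~= 0.8107.
Neither value makes a denominator zero (y != 5, y != -1), so both are valid.

y = 0.8107 or y = 4.5226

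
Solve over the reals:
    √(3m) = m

m = 0 or m = 3

Square both sides: 3m = (m)².
Expand and rearrange: m² - 3m = 0.
Solving gives m = 3 or m = 0.
Check each candidate in the original equation:
  m = 3: √(9) = 3, while m = 3 — valid.
  m = 0: √(0) = 0, while m = 0 — valid.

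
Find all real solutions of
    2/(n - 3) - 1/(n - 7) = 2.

n = 4.2192 or n = 6.2808

Multiply both sides by (n - 3)(n - 7):
2(n - 7) - (n - 3) = 2(n - 3)(n - 7).
Expand and collect terms: 2n² - 21n + 53 = 0.
By the quadratic formula, n = (21 ± √17) / 4, so n ≈ 6.2808 or n ≈ 4.2192.
Neither value makes a denominator zero (n ≠ 3, n ≠ 7), so both are valid.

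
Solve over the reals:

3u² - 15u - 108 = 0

Factor: 3(u - 9)(u + 4) = 0.
So u = 9 or u = -4.

u = -4 or u = 9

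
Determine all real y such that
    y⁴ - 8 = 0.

y = -1.6818 or y = 1.6818

Let u = y². The equation becomes u² - 8 = 0.
By the quadratic formula, u = 2·√(2) or u = -2·√(2).
y² = 2·√(2) gives y = ±2^(3/4) ≈ ±1.6818.
y² = -2·√(2) < 0 has no real solution.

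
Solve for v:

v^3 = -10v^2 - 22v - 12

Rearrange: v^3 + 10v^2 + 22v + 12 = 0.
Possible rational roots are divisors of 12. Testing v = -2 gives 0, so (v + 2) is a factor.
Divide: v^3 + 10v^2 + 22v + 12 = (v + 2)(v^2 + 8v + 6).
Apply the quadratic formula to v^2 + 8v + 6 = 0: v = (-8 +/- sqrt(40))/2, i.e. v ~= -0.8377 or v ~= -7.1623.

v = -7.1623 or v = -2 or v = -0.8377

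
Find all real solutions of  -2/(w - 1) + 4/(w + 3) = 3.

w = -1 or w = -0.3333

Multiply both sides by (w - 1)(w + 3):
-2(w + 3) + 4(w - 1) = 3(w - 1)(w + 3).
Expand and collect terms: 3w² + 4w + 1 = 0.
Factor or apply the quadratic formula: w = -0.3333 or w = -1.
Neither value makes a denominator zero (w ≠ 1, w ≠ -3), so both are valid.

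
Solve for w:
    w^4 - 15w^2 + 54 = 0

w = -3 or w = -2.4495 or w = 2.4495 or w = 3

Let u = w^2. The equation becomes u^2 - 15u + 54 = 0.
Factor: (u - 9)(u - 6) = 0, so u = 9 or u = 6.
w^2 = 9 gives w = +/-3.
w^2 = 6 gives w = +/-sqrt(6) ~= +/-2.4495.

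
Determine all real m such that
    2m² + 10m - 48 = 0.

m = -8 or m = 3

Factor: 2(m - 3)(m + 8) = 0.
So m = 3 or m = -8.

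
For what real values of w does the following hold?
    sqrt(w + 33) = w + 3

w = 3

Square both sides: w + 33 = (w + 3)^2.
Expand and rearrange: w^2 + 5w - 24 = 0.
Solving gives w = 3 or w = -8.
Check each candidate in the original equation:
  w = 3: sqrt(36) = 6, while w + 3 = 6 — valid.
  w = -8: sqrt(25) = 5, while w + 3 = -5 — extraneous.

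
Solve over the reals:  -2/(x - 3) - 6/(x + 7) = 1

Multiply both sides by (x - 3)(x + 7):
-2(x + 7) - 6(x - 3) = (x - 3)(x + 7).
Expand and collect terms: x^2 + 12x - 25 = 0.
By the quadratic formula, x = (-12 +/- sqrt(244)) / 2, so x ~= 1.8102 or x ~= -13.8102.
Neither value makes a denominator zero (x != 3, x != -7), so both are valid.

x = -13.8102 or x = 1.8102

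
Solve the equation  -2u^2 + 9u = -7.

Rearrange to standard form: -2u^2 + 9u + 7 = 0.
Discriminant: (9)^2 - 4*(-2)*7 = 137.
Quadratic formula: u = (-9 +/- sqrt(137)) / (-4).
So u = 9/4 - sqrt(137)/4 ~= -0.6762 or u = 9/4 + sqrt(137)/4 ~= 5.1762.

u = -0.6762 or u = 5.1762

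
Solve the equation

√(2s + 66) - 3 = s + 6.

Isolate the radical: √(2s + 66) = s + 9.
Square both sides: 2s + 66 = (s + 9)².
Expand and rearrange: s² + 16s + 15 = 0.
Solving gives s = -1 or s = -15.
Check each candidate in the original equation:
  s = -1: √(64) = 8, while s + 9 = 8 — valid.
  s = -15: √(36) = 6, while s + 9 = -6 — extraneous.

s = -1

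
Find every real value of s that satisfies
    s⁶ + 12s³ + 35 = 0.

s = -1.9129 or s = -1.71

Let u = s³. The equation becomes u² + 12u + 35 = 0.
Factor: (u + 5)(u + 7) = 0, so u = -5 or u = -7.
s³ = -5 gives s = -∛(5) ≈ -1.71.
s³ = -7 gives s = -∛(7) ≈ -1.9129.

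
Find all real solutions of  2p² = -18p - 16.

p = -8 or p = -1

Bring every term to one side: 2p² + 18p + 16 = 0.
Factor: 2(p + 8)(p + 1) = 0.
So p = -8 or p = -1.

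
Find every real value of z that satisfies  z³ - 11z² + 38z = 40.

z = 2 or z = 4 or z = 5

Rearrange: z³ - 11z² + 38z - 40 = 0.
Possible rational roots are divisors of -40. Testing z = 5 gives 0, so (z - 5) is a factor.
Divide: z³ - 11z² + 38z - 40 = (z - 5)(z² - 6z + 8).
Factor the quadratic: z = 4 or z = 2.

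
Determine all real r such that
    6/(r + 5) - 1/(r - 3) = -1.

r = -10.5887 or r = 3.5887

Multiply both sides by (r + 5)(r - 3):
6(r - 3) - (r + 5) = -(r + 5)(r - 3).
Expand and collect terms: -r^2 - 7r + 38 = 0.
By the quadratic formula, r = (7 +/- sqrt(201)) / -2, so r ~= -10.5887 or r ~= 3.5887.
Neither value makes a denominator zero (r != -5, r != 3), so both are valid.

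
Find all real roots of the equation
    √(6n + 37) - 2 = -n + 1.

n = -2

Isolate the radical: √(6n + 37) = -n + 3.
Square both sides: 6n + 37 = (-n + 3)².
Expand and rearrange: n² - 12n - 28 = 0.
Solving gives n = 14 or n = -2.
Check each candidate in the original equation:
  n = 14: √(121) = 11, while -n + 3 = -11 — extraneous.
  n = -2: √(25) = 5, while -n + 3 = 5 — valid.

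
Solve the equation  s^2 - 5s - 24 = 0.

Factor: (s + 3)(s - 8) = 0.
So s = -3 or s = 8.

s = -3 or s = 8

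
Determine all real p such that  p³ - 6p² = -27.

p = -1.8541 or p = 3 or p = 4.8541

Rearrange: p³ - 6p² + 27 = 0.
Possible rational roots are divisors of 27. Testing p = 3 gives 0, so (p - 3) is a factor.
Divide: p³ - 6p² + 27 = (p - 3)(p² - 3p - 9).
Apply the quadratic formula to p² - 3p - 9 = 0: p = (3 ± √45)/2, i.e. p ≈ 4.8541 or p ≈ -1.8541.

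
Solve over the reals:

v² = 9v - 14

v = 2 or v = 7

Bring every term to one side: v² - 9v + 14 = 0.
Factor: (v - 7)(v - 2) = 0.
So v = 7 or v = 2.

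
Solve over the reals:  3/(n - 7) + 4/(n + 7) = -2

Multiply both sides by (n - 7)(n + 7):
3(n + 7) + 4(n - 7) = -2(n - 7)(n + 7).
Expand and collect terms: -2n² - 7n + 105 = 0.
By the quadratic formula, n = (7 ± √889) / -4, so n ≈ -9.204 or n ≈ 5.704.
Neither value makes a denominator zero (n ≠ 7, n ≠ -7), so both are valid.

n = -9.204 or n = 5.704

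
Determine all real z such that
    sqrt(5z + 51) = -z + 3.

z = -3

Square both sides: 5z + 51 = (-z + 3)^2.
Expand and rearrange: z^2 - 11z - 42 = 0.
Solving gives z = 14 or z = -3.
Check each candidate in the original equation:
  z = 14: sqrt(121) = 11, while -z + 3 = -11 — extraneous.
  z = -3: sqrt(36) = 6, while -z + 3 = 6 — valid.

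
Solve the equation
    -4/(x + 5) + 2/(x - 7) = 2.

Multiply both sides by (x + 5)(x - 7):
-4(x - 7) + 2(x + 5) = 2(x + 5)(x - 7).
Expand and collect terms: 2x² - 2x - 108 = 0.
By the quadratic formula, x = (2 ± √868) / 4, so x ≈ 7.8655 or x ≈ -6.8655.
Neither value makes a denominator zero (x ≠ -5, x ≠ 7), so both are valid.

x = -6.8655 or x = 7.8655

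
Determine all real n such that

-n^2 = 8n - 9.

Bring every term to one side: -n^2 - 8n + 9 = 0.
Factor: -1(n - 1)(n + 9) = 0.
So n = 1 or n = -9.

n = -9 or n = 1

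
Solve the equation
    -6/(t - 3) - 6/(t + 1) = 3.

t = -3.8284 or t = 1.8284

Multiply both sides by (t - 3)(t + 1):
-6(t + 1) - 6(t - 3) = 3(t - 3)(t + 1).
Expand and collect terms: 3t^2 + 6t - 21 = 0.
By the quadratic formula, t = (-6 +/- sqrt(288)) / 6, so t ~= 1.8284 or t ~= -3.8284.
Neither value makes a denominator zero (t != 3, t != -1), so both are valid.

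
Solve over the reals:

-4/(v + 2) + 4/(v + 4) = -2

v = -5.2361 or v = -0.7639

Multiply both sides by (v + 2)(v + 4):
-4(v + 4) + 4(v + 2) = -2(v + 2)(v + 4).
Expand and collect terms: -2v^2 - 12v - 8 = 0.
By the quadratic formula, v = (12 +/- sqrt(80)) / -4, so v ~= -5.2361 or v ~= -0.7639.
Neither value makes a denominator zero (v != -2, v != -4), so both are valid.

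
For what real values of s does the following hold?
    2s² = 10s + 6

s = -0.5414 or s = 5.5414

Rearrange to standard form: 2s² - 10s - 6 = 0.
Discriminant: (-10)² − 4·2·(-6) = 148.
Quadratic formula: s = (10 ± √148) / 4.
So s = 5/2 + √(37)/2 ≈ 5.5414 or s = 5/2 - √(37)/2 ≈ -0.5414.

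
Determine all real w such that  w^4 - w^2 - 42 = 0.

Let u = w^2. The equation becomes u^2 - u - 42 = 0.
Factor: (u - 7)(u + 6) = 0, so u = 7 or u = -6.
w^2 = 7 gives w = +/-sqrt(7) ~= +/-2.6458.
w^2 = -6 < 0 has no real solution.

w = -2.6458 or w = 2.6458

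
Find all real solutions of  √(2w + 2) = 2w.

Square both sides: 2w + 2 = (2w)².
Expand and rearrange: 4w² - 2w - 2 = 0.
Solving gives w = 1 or w = -0.5.
Check each candidate in the original equation:
  w = 1: √(4) = 2, while 2w = 2 — valid.
  w = -0.5: √(1) = 1, while 2w = -1 — extraneous.

w = 1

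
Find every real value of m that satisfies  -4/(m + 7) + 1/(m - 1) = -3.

Multiply both sides by (m + 7)(m - 1):
-4(m - 1) + (m + 7) = -3(m + 7)(m - 1).
Expand and collect terms: -3m^2 - 15m + 10 = 0.
By the quadratic formula, m = (15 +/- sqrt(345)) / -6, so m ~= -5.5957 or m ~= 0.5957.
Neither value makes a denominator zero (m != -7, m != 1), so both are valid.

m = -5.5957 or m = 0.5957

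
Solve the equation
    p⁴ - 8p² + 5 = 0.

p = -2.7049 or p = -0.8267 or p = 0.8267 or p = 2.7049

Let u = p². The equation becomes u² - 8u + 5 = 0.
By the quadratic formula, u = √(11) + 4 or u = 4 - √(11).
p² = √(11) + 4 gives p = ±√(√(11) + 4) ≈ ±2.7049.
p² = 4 - √(11) gives p = ±√(4 - √(11)) ≈ ±0.8267.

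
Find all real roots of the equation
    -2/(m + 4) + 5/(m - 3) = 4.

m = -4.428 or m = 4.178

Multiply both sides by (m + 4)(m - 3):
-2(m - 3) + 5(m + 4) = 4(m + 4)(m - 3).
Expand and collect terms: 4m^2 + m - 74 = 0.
By the quadratic formula, m = (-1 +/- sqrt(1185)) / 8, so m ~= 4.178 or m ~= -4.428.
Neither value makes a denominator zero (m != -4, m != 3), so both are valid.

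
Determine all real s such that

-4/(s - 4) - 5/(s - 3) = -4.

s = 3.4458 or s = 5.8042

Multiply both sides by (s - 4)(s - 3):
-4(s - 3) - 5(s - 4) = -4(s - 4)(s - 3).
Expand and collect terms: -4s² + 37s - 80 = 0.
By the quadratic formula, s = (-37 ± √89) / -8, so s ≈ 3.4458 or s ≈ 5.8042.
Neither value makes a denominator zero (s ≠ 4, s ≠ 3), so both are valid.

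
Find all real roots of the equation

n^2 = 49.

n = -7 or n = 7

Bring every term to one side: n^2 - 49 = 0.
Factor: (n + 7)(n - 7) = 0.
So n = -7 or n = 7.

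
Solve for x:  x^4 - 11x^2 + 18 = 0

x = -3 or x = -1.4142 or x = 1.4142 or x = 3

Let u = x^2. The equation becomes u^2 - 11u + 18 = 0.
Factor: (u - 9)(u - 2) = 0, so u = 9 or u = 2.
x^2 = 9 gives x = +/-3.
x^2 = 2 gives x = +/-sqrt(2) ~= +/-1.4142.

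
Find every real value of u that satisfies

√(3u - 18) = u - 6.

u = 6 or u = 9

Square both sides: 3u - 18 = (u - 6)².
Expand and rearrange: u² - 15u + 54 = 0.
Solving gives u = 9 or u = 6.
Check each candidate in the original equation:
  u = 9: √(9) = 3, while u - 6 = 3 — valid.
  u = 6: √(0) = 0, while u - 6 = 0 — valid.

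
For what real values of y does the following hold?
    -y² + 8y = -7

y = -0.7958 or y = 8.7958

Rearrange to standard form: -y² + 8y + 7 = 0.
Discriminant: (8)² − 4·(-1)·7 = 92.
Quadratic formula: y = (-8 ± √92) / (-2).
So y = 4 - √(23) ≈ -0.7958 or y = 4 + √(23) ≈ 8.7958.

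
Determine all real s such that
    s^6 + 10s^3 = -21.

s = -1.9129 or s = -1.4422

Let u = s^3. The equation becomes u^2 + 10u + 21 = 0.
Factor: (u + 7)(u + 3) = 0, so u = -7 or u = -3.
s^3 = -7 gives s = -(7)^(1/3) ~= -1.9129.
s^3 = -3 gives s = -(3)^(1/3) ~= -1.4422.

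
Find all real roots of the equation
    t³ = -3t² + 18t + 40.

t = -5 or t = -2 or t = 4

Rearrange: t³ + 3t² - 18t - 40 = 0.
Possible rational roots are divisors of -40. Testing t = 4 gives 0, so (t - 4) is a factor.
Divide: t³ + 3t² - 18t - 40 = (t - 4)(t² + 7t + 10).
Factor the quadratic: t = -2 or t = -5.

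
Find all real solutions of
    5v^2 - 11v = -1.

Rearrange to standard form: 5v^2 - 11v + 1 = 0.
Discriminant: (-11)^2 - 4*5*1 = 101.
Quadratic formula: v = (11 +/- sqrt(101)) / 10.
So v = sqrt(101)/10 + 11/10 ~= 2.105 or v = 11/10 - sqrt(101)/10 ~= 0.095.

v = 0.095 or v = 2.105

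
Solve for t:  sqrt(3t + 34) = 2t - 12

Square both sides: 3t + 34 = (2t - 12)^2.
Expand and rearrange: 4t^2 - 51t + 110 = 0.
Solving gives t = 10 or t = 2.75.
Check each candidate in the original equation:
  t = 10: sqrt(64) = 8, while 2t - 12 = 8 — valid.
  t = 2.75: sqrt(42.25) = 6.5, while 2t - 12 = -6.5 — extraneous.

t = 10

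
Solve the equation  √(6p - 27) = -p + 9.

p = 6

Square both sides: 6p - 27 = (-p + 9)².
Expand and rearrange: p² - 24p + 108 = 0.
Solving gives p = 18 or p = 6.
Check each candidate in the original equation:
  p = 18: √(81) = 9, while -p + 9 = -9 — extraneous.
  p = 6: √(9) = 3, while -p + 9 = 3 — valid.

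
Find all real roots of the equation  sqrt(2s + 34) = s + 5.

s = 1

Square both sides: 2s + 34 = (s + 5)^2.
Expand and rearrange: s^2 + 8s - 9 = 0.
Solving gives s = 1 or s = -9.
Check each candidate in the original equation:
  s = 1: sqrt(36) = 6, while s + 5 = 6 — valid.
  s = -9: sqrt(16) = 4, while s + 5 = -4 — extraneous.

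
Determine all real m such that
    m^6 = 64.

Let u = m^3. The equation becomes u^2 - 64 = 0.
Factor: (u + 8)(u - 8) = 0, so u = -8 or u = 8.
m^3 = -8 gives m = -2.
m^3 = 8 gives m = 2.

m = -2 or m = 2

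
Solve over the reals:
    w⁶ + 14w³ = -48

Let u = w³. The equation becomes u² + 14u + 48 = 0.
Factor: (u + 8)(u + 6) = 0, so u = -8 or u = -6.
w³ = -8 gives w = -2.
w³ = -6 gives w = -∛(6) ≈ -1.8171.

w = -2 or w = -1.8171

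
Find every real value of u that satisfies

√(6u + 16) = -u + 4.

Square both sides: 6u + 16 = (-u + 4)².
Expand and rearrange: u² - 14u = 0.
Solving gives u = 14 or u = 0.
Check each candidate in the original equation:
  u = 14: √(100) = 10, while -u + 4 = -10 — extraneous.
  u = 0: √(16) = 4, while -u + 4 = 4 — valid.

u = 0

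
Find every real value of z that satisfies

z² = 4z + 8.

z = -1.4641 or z = 5.4641

Rearrange to standard form: z² - 4z - 8 = 0.
Discriminant: (-4)² − 4·1·(-8) = 48.
Quadratic formula: z = (4 ± √48) / 2.
So z = 2 + 2·√(3) ≈ 5.4641 or z = 2 - 2·√(3) ≈ -1.4641.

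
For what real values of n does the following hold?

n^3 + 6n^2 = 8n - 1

Rearrange: n^3 + 6n^2 - 8n + 1 = 0.
Possible rational roots are divisors of 1. Testing n = 1 gives 0, so (n - 1) is a factor.
Divide: n^3 + 6n^2 - 8n + 1 = (n - 1)(n^2 + 7n - 1).
Apply the quadratic formula to n^2 + 7n - 1 = 0: n = (-7 +/- sqrt(53))/2, i.e. n ~= 0.1401 or n ~= -7.1401.

n = -7.1401 or n = 0.1401 or n = 1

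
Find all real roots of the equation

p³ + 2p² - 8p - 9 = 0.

Possible rational roots are divisors of -9. Testing p = -1 gives 0, so (p + 1) is a factor.
Divide: p³ + 2p² - 8p - 9 = (p + 1)(p² + p - 9).
Apply the quadratic formula to p² + p - 9 = 0: p = (-1 ± √37)/2, i.e. p ≈ 2.5414 or p ≈ -3.5414.

p = -3.5414 or p = -1 or p = 2.5414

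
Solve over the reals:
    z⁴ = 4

z = -1.4142 or z = 1.4142

Let u = z². The equation becomes u² - 4 = 0.
Factor: (u - 2)(u + 2) = 0, so u = 2 or u = -2.
z² = 2 gives z = ±√(2) ≈ ±1.4142.
z² = -2 < 0 has no real solution.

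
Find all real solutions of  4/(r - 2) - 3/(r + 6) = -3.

Multiply both sides by (r - 2)(r + 6):
4(r + 6) - 3(r - 2) = -3(r - 2)(r + 6).
Expand and collect terms: -3r² - 13r + 6 = 0.
By the quadratic formula, r = (13 ± √241) / -6, so r ≈ -4.754 or r ≈ 0.4207.
Neither value makes a denominator zero (r ≠ 2, r ≠ -6), so both are valid.

r = -4.754 or r = 0.4207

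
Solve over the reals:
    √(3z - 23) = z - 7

z = 8 or z = 9

Square both sides: 3z - 23 = (z - 7)².
Expand and rearrange: z² - 17z + 72 = 0.
Solving gives z = 9 or z = 8.
Check each candidate in the original equation:
  z = 9: √(4) = 2, while z - 7 = 2 — valid.
  z = 8: √(1) = 1, while z - 7 = 1 — valid.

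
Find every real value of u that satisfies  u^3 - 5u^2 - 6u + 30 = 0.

Possible rational roots are divisors of 30. Testing u = 5 gives 0, so (u - 5) is a factor.
Divide: u^3 - 5u^2 - 6u + 30 = (u - 5)(u^2 - 6).
Apply the quadratic formula to u^2 - 6 = 0: u = (0 +/- sqrt(24))/2, i.e. u ~= 2.4495 or u ~= -2.4495.

u = -2.4495 or u = 2.4495 or u = 5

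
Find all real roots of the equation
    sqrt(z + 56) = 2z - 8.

z = 8

Square both sides: z + 56 = (2z - 8)^2.
Expand and rearrange: 4z^2 - 33z + 8 = 0.
Solving gives z = 8 or z = 0.25.
Check each candidate in the original equation:
  z = 8: sqrt(64) = 8, while 2z - 8 = 8 — valid.
  z = 0.25: sqrt(56.25) = 7.5, while 2z - 8 = -7.5 — extraneous.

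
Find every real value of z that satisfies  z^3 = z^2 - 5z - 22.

z = -2

Rearrange: z^3 - z^2 + 5z + 22 = 0.
Possible rational roots are divisors of 22. Testing z = -2 gives 0, so (z + 2) is a factor.
Divide: z^3 - z^2 + 5z + 22 = (z + 2)(z^2 - 3z + 11).
The quadratic z^2 - 3z + 11 has discriminant -35 < 0, so no further real roots.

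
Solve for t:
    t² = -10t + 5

t = -10.4772 or t = 0.4772

Rearrange to standard form: t² + 10t - 5 = 0.
Discriminant: (10)² − 4·1·(-5) = 120.
Quadratic formula: t = (-10 ± √120) / 2.
So t = -5 + √(30) ≈ 0.4772 or t = -√(30) - 5 ≈ -10.4772.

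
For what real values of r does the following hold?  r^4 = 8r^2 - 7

Let u = r^2. The equation becomes u^2 - 8u + 7 = 0.
Factor: (u - 1)(u - 7) = 0, so u = 1 or u = 7.
r^2 = 1 gives r = +/-1.
r^2 = 7 gives r = +/-sqrt(7) ~= +/-2.6458.

r = -2.6458 or r = -1 or r = 1 or r = 2.6458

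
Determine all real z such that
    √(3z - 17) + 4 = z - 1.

z = 6 or z = 7

Isolate the radical: √(3z - 17) = z - 5.
Square both sides: 3z - 17 = (z - 5)².
Expand and rearrange: z² - 13z + 42 = 0.
Solving gives z = 7 or z = 6.
Check each candidate in the original equation:
  z = 7: √(4) = 2, while z - 5 = 2 — valid.
  z = 6: √(1) = 1, while z - 5 = 1 — valid.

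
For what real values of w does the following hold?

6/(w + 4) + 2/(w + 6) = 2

Multiply both sides by (w + 4)(w + 6):
6(w + 6) + 2(w + 4) = 2(w + 4)(w + 6).
Expand and collect terms: 2w² + 12w + 4 = 0.
By the quadratic formula, w = (-12 ± √112) / 4, so w ≈ -0.3542 or w ≈ -5.6458.
Neither value makes a denominator zero (w ≠ -4, w ≠ -6), so both are valid.

w = -5.6458 or w = -0.3542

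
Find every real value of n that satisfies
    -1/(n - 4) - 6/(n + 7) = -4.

n = -5.5383 or n = 4.2883

Multiply both sides by (n - 4)(n + 7):
-(n + 7) - 6(n - 4) = -4(n - 4)(n + 7).
Expand and collect terms: -4n^2 - 5n + 95 = 0.
By the quadratic formula, n = (5 +/- sqrt(1545)) / -8, so n ~= -5.5383 or n ~= 4.2883.
Neither value makes a denominator zero (n != 4, n != -7), so both are valid.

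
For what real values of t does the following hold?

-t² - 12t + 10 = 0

Discriminant: (-12)² − 4·(-1)·10 = 184.
Quadratic formula: t = (12 ± √184) / (-2).
So t = -√(46) - 6 ≈ -12.7823 or t = -6 + √(46) ≈ 0.7823.

t = -12.7823 or t = 0.7823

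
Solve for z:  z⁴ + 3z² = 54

z = -2.4495 or z = 2.4495

Let u = z². The equation becomes u² + 3u - 54 = 0.
Factor: (u - 6)(u + 9) = 0, so u = 6 or u = -9.
z² = 6 gives z = ±√(6) ≈ ±2.4495.
z² = -9 < 0 has no real solution.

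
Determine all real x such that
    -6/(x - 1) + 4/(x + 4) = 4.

x = -2 or x = -1.5

Multiply both sides by (x - 1)(x + 4):
-6(x + 4) + 4(x - 1) = 4(x - 1)(x + 4).
Expand and collect terms: 4x^2 + 14x + 12 = 0.
Factor or apply the quadratic formula: x = -1.5 or x = -2.
Neither value makes a denominator zero (x != 1, x != -4), so both are valid.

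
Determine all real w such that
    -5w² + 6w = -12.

Rearrange to standard form: -5w² + 6w + 12 = 0.
Discriminant: (6)² − 4·(-5)·12 = 276.
Quadratic formula: w = (-6 ± √276) / (-10).
So w = 3/5 - √(69)/5 ≈ -1.0613 or w = 3/5 + √(69)/5 ≈ 2.2613.

w = -1.0613 or w = 2.2613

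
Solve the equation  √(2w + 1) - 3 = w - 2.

Isolate the radical: √(2w + 1) = w + 1.
Square both sides: 2w + 1 = (w + 1)².
Expand and rearrange: w² = 0.
This gives the repeated root w = 0.
Check in the original equation:
  w = 0: √(1) = 1, while w + 1 = 1 — valid.

w = 0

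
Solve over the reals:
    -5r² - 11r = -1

r = -2.2874 or r = 0.0874

Rearrange to standard form: -5r² - 11r + 1 = 0.
Discriminant: (-11)² − 4·(-5)·1 = 141.
Quadratic formula: r = (11 ± √141) / (-10).
So r = -√(141)/10 - 11/10 ≈ -2.2874 or r = -11/10 + √(141)/10 ≈ 0.0874.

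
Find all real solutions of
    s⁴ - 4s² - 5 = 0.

Let u = s². The equation becomes u² - 4u - 5 = 0.
Factor: (u - 5)(u + 1) = 0, so u = 5 or u = -1.
s² = 5 gives s = ±√(5) ≈ ±2.2361.
s² = -1 < 0 has no real solution.

s = -2.2361 or s = 2.2361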